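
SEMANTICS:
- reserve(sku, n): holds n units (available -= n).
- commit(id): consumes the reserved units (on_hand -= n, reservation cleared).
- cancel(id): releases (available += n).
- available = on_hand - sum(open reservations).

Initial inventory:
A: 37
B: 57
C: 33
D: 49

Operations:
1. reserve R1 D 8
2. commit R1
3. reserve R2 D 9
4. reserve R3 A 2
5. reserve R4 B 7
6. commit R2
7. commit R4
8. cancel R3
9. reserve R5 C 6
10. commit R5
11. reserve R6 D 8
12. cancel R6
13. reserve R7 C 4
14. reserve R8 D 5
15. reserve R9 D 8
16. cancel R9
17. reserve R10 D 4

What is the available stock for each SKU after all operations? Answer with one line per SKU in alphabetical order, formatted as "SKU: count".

Step 1: reserve R1 D 8 -> on_hand[A=37 B=57 C=33 D=49] avail[A=37 B=57 C=33 D=41] open={R1}
Step 2: commit R1 -> on_hand[A=37 B=57 C=33 D=41] avail[A=37 B=57 C=33 D=41] open={}
Step 3: reserve R2 D 9 -> on_hand[A=37 B=57 C=33 D=41] avail[A=37 B=57 C=33 D=32] open={R2}
Step 4: reserve R3 A 2 -> on_hand[A=37 B=57 C=33 D=41] avail[A=35 B=57 C=33 D=32] open={R2,R3}
Step 5: reserve R4 B 7 -> on_hand[A=37 B=57 C=33 D=41] avail[A=35 B=50 C=33 D=32] open={R2,R3,R4}
Step 6: commit R2 -> on_hand[A=37 B=57 C=33 D=32] avail[A=35 B=50 C=33 D=32] open={R3,R4}
Step 7: commit R4 -> on_hand[A=37 B=50 C=33 D=32] avail[A=35 B=50 C=33 D=32] open={R3}
Step 8: cancel R3 -> on_hand[A=37 B=50 C=33 D=32] avail[A=37 B=50 C=33 D=32] open={}
Step 9: reserve R5 C 6 -> on_hand[A=37 B=50 C=33 D=32] avail[A=37 B=50 C=27 D=32] open={R5}
Step 10: commit R5 -> on_hand[A=37 B=50 C=27 D=32] avail[A=37 B=50 C=27 D=32] open={}
Step 11: reserve R6 D 8 -> on_hand[A=37 B=50 C=27 D=32] avail[A=37 B=50 C=27 D=24] open={R6}
Step 12: cancel R6 -> on_hand[A=37 B=50 C=27 D=32] avail[A=37 B=50 C=27 D=32] open={}
Step 13: reserve R7 C 4 -> on_hand[A=37 B=50 C=27 D=32] avail[A=37 B=50 C=23 D=32] open={R7}
Step 14: reserve R8 D 5 -> on_hand[A=37 B=50 C=27 D=32] avail[A=37 B=50 C=23 D=27] open={R7,R8}
Step 15: reserve R9 D 8 -> on_hand[A=37 B=50 C=27 D=32] avail[A=37 B=50 C=23 D=19] open={R7,R8,R9}
Step 16: cancel R9 -> on_hand[A=37 B=50 C=27 D=32] avail[A=37 B=50 C=23 D=27] open={R7,R8}
Step 17: reserve R10 D 4 -> on_hand[A=37 B=50 C=27 D=32] avail[A=37 B=50 C=23 D=23] open={R10,R7,R8}

Answer: A: 37
B: 50
C: 23
D: 23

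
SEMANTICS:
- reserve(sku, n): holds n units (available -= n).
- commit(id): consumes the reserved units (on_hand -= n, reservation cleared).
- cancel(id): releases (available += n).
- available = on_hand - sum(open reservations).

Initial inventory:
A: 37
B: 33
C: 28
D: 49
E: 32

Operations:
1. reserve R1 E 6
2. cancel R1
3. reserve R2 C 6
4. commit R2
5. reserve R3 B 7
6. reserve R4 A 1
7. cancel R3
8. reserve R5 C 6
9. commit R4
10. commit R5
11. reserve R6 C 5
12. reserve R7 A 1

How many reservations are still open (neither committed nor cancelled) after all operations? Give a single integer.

Answer: 2

Derivation:
Step 1: reserve R1 E 6 -> on_hand[A=37 B=33 C=28 D=49 E=32] avail[A=37 B=33 C=28 D=49 E=26] open={R1}
Step 2: cancel R1 -> on_hand[A=37 B=33 C=28 D=49 E=32] avail[A=37 B=33 C=28 D=49 E=32] open={}
Step 3: reserve R2 C 6 -> on_hand[A=37 B=33 C=28 D=49 E=32] avail[A=37 B=33 C=22 D=49 E=32] open={R2}
Step 4: commit R2 -> on_hand[A=37 B=33 C=22 D=49 E=32] avail[A=37 B=33 C=22 D=49 E=32] open={}
Step 5: reserve R3 B 7 -> on_hand[A=37 B=33 C=22 D=49 E=32] avail[A=37 B=26 C=22 D=49 E=32] open={R3}
Step 6: reserve R4 A 1 -> on_hand[A=37 B=33 C=22 D=49 E=32] avail[A=36 B=26 C=22 D=49 E=32] open={R3,R4}
Step 7: cancel R3 -> on_hand[A=37 B=33 C=22 D=49 E=32] avail[A=36 B=33 C=22 D=49 E=32] open={R4}
Step 8: reserve R5 C 6 -> on_hand[A=37 B=33 C=22 D=49 E=32] avail[A=36 B=33 C=16 D=49 E=32] open={R4,R5}
Step 9: commit R4 -> on_hand[A=36 B=33 C=22 D=49 E=32] avail[A=36 B=33 C=16 D=49 E=32] open={R5}
Step 10: commit R5 -> on_hand[A=36 B=33 C=16 D=49 E=32] avail[A=36 B=33 C=16 D=49 E=32] open={}
Step 11: reserve R6 C 5 -> on_hand[A=36 B=33 C=16 D=49 E=32] avail[A=36 B=33 C=11 D=49 E=32] open={R6}
Step 12: reserve R7 A 1 -> on_hand[A=36 B=33 C=16 D=49 E=32] avail[A=35 B=33 C=11 D=49 E=32] open={R6,R7}
Open reservations: ['R6', 'R7'] -> 2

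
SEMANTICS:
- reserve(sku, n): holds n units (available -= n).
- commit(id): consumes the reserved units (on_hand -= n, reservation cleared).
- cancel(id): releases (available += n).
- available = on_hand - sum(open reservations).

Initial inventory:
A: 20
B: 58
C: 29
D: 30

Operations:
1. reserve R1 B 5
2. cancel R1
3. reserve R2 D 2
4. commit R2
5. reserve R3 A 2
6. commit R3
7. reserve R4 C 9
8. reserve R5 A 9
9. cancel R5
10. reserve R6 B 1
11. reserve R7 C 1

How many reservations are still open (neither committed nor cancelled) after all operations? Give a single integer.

Step 1: reserve R1 B 5 -> on_hand[A=20 B=58 C=29 D=30] avail[A=20 B=53 C=29 D=30] open={R1}
Step 2: cancel R1 -> on_hand[A=20 B=58 C=29 D=30] avail[A=20 B=58 C=29 D=30] open={}
Step 3: reserve R2 D 2 -> on_hand[A=20 B=58 C=29 D=30] avail[A=20 B=58 C=29 D=28] open={R2}
Step 4: commit R2 -> on_hand[A=20 B=58 C=29 D=28] avail[A=20 B=58 C=29 D=28] open={}
Step 5: reserve R3 A 2 -> on_hand[A=20 B=58 C=29 D=28] avail[A=18 B=58 C=29 D=28] open={R3}
Step 6: commit R3 -> on_hand[A=18 B=58 C=29 D=28] avail[A=18 B=58 C=29 D=28] open={}
Step 7: reserve R4 C 9 -> on_hand[A=18 B=58 C=29 D=28] avail[A=18 B=58 C=20 D=28] open={R4}
Step 8: reserve R5 A 9 -> on_hand[A=18 B=58 C=29 D=28] avail[A=9 B=58 C=20 D=28] open={R4,R5}
Step 9: cancel R5 -> on_hand[A=18 B=58 C=29 D=28] avail[A=18 B=58 C=20 D=28] open={R4}
Step 10: reserve R6 B 1 -> on_hand[A=18 B=58 C=29 D=28] avail[A=18 B=57 C=20 D=28] open={R4,R6}
Step 11: reserve R7 C 1 -> on_hand[A=18 B=58 C=29 D=28] avail[A=18 B=57 C=19 D=28] open={R4,R6,R7}
Open reservations: ['R4', 'R6', 'R7'] -> 3

Answer: 3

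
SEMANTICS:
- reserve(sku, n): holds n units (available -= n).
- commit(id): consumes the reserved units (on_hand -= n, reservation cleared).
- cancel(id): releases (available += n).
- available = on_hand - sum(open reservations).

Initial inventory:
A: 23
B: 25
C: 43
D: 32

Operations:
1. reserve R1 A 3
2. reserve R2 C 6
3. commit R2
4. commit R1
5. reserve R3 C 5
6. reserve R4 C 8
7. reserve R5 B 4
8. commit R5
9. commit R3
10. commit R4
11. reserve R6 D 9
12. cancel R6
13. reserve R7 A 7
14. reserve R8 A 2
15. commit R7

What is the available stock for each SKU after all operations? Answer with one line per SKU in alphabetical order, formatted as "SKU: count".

Step 1: reserve R1 A 3 -> on_hand[A=23 B=25 C=43 D=32] avail[A=20 B=25 C=43 D=32] open={R1}
Step 2: reserve R2 C 6 -> on_hand[A=23 B=25 C=43 D=32] avail[A=20 B=25 C=37 D=32] open={R1,R2}
Step 3: commit R2 -> on_hand[A=23 B=25 C=37 D=32] avail[A=20 B=25 C=37 D=32] open={R1}
Step 4: commit R1 -> on_hand[A=20 B=25 C=37 D=32] avail[A=20 B=25 C=37 D=32] open={}
Step 5: reserve R3 C 5 -> on_hand[A=20 B=25 C=37 D=32] avail[A=20 B=25 C=32 D=32] open={R3}
Step 6: reserve R4 C 8 -> on_hand[A=20 B=25 C=37 D=32] avail[A=20 B=25 C=24 D=32] open={R3,R4}
Step 7: reserve R5 B 4 -> on_hand[A=20 B=25 C=37 D=32] avail[A=20 B=21 C=24 D=32] open={R3,R4,R5}
Step 8: commit R5 -> on_hand[A=20 B=21 C=37 D=32] avail[A=20 B=21 C=24 D=32] open={R3,R4}
Step 9: commit R3 -> on_hand[A=20 B=21 C=32 D=32] avail[A=20 B=21 C=24 D=32] open={R4}
Step 10: commit R4 -> on_hand[A=20 B=21 C=24 D=32] avail[A=20 B=21 C=24 D=32] open={}
Step 11: reserve R6 D 9 -> on_hand[A=20 B=21 C=24 D=32] avail[A=20 B=21 C=24 D=23] open={R6}
Step 12: cancel R6 -> on_hand[A=20 B=21 C=24 D=32] avail[A=20 B=21 C=24 D=32] open={}
Step 13: reserve R7 A 7 -> on_hand[A=20 B=21 C=24 D=32] avail[A=13 B=21 C=24 D=32] open={R7}
Step 14: reserve R8 A 2 -> on_hand[A=20 B=21 C=24 D=32] avail[A=11 B=21 C=24 D=32] open={R7,R8}
Step 15: commit R7 -> on_hand[A=13 B=21 C=24 D=32] avail[A=11 B=21 C=24 D=32] open={R8}

Answer: A: 11
B: 21
C: 24
D: 32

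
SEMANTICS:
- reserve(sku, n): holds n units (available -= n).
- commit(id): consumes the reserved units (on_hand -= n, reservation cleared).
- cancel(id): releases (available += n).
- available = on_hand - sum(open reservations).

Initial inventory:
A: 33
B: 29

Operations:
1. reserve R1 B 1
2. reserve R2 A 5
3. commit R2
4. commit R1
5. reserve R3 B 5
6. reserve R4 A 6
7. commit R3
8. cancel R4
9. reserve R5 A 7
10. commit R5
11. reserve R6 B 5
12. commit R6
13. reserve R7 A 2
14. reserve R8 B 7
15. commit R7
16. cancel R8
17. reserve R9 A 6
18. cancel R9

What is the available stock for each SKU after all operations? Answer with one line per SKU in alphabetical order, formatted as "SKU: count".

Step 1: reserve R1 B 1 -> on_hand[A=33 B=29] avail[A=33 B=28] open={R1}
Step 2: reserve R2 A 5 -> on_hand[A=33 B=29] avail[A=28 B=28] open={R1,R2}
Step 3: commit R2 -> on_hand[A=28 B=29] avail[A=28 B=28] open={R1}
Step 4: commit R1 -> on_hand[A=28 B=28] avail[A=28 B=28] open={}
Step 5: reserve R3 B 5 -> on_hand[A=28 B=28] avail[A=28 B=23] open={R3}
Step 6: reserve R4 A 6 -> on_hand[A=28 B=28] avail[A=22 B=23] open={R3,R4}
Step 7: commit R3 -> on_hand[A=28 B=23] avail[A=22 B=23] open={R4}
Step 8: cancel R4 -> on_hand[A=28 B=23] avail[A=28 B=23] open={}
Step 9: reserve R5 A 7 -> on_hand[A=28 B=23] avail[A=21 B=23] open={R5}
Step 10: commit R5 -> on_hand[A=21 B=23] avail[A=21 B=23] open={}
Step 11: reserve R6 B 5 -> on_hand[A=21 B=23] avail[A=21 B=18] open={R6}
Step 12: commit R6 -> on_hand[A=21 B=18] avail[A=21 B=18] open={}
Step 13: reserve R7 A 2 -> on_hand[A=21 B=18] avail[A=19 B=18] open={R7}
Step 14: reserve R8 B 7 -> on_hand[A=21 B=18] avail[A=19 B=11] open={R7,R8}
Step 15: commit R7 -> on_hand[A=19 B=18] avail[A=19 B=11] open={R8}
Step 16: cancel R8 -> on_hand[A=19 B=18] avail[A=19 B=18] open={}
Step 17: reserve R9 A 6 -> on_hand[A=19 B=18] avail[A=13 B=18] open={R9}
Step 18: cancel R9 -> on_hand[A=19 B=18] avail[A=19 B=18] open={}

Answer: A: 19
B: 18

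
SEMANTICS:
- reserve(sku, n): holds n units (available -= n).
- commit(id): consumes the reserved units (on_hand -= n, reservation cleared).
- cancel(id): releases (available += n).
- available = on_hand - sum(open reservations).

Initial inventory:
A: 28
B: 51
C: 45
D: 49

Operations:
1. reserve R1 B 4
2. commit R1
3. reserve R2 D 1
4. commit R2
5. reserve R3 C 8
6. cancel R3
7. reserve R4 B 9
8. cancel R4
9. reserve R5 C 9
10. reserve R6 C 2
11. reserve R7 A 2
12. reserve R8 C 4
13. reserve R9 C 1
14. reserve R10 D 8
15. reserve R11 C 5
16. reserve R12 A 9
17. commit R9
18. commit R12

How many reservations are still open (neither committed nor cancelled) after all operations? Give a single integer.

Answer: 6

Derivation:
Step 1: reserve R1 B 4 -> on_hand[A=28 B=51 C=45 D=49] avail[A=28 B=47 C=45 D=49] open={R1}
Step 2: commit R1 -> on_hand[A=28 B=47 C=45 D=49] avail[A=28 B=47 C=45 D=49] open={}
Step 3: reserve R2 D 1 -> on_hand[A=28 B=47 C=45 D=49] avail[A=28 B=47 C=45 D=48] open={R2}
Step 4: commit R2 -> on_hand[A=28 B=47 C=45 D=48] avail[A=28 B=47 C=45 D=48] open={}
Step 5: reserve R3 C 8 -> on_hand[A=28 B=47 C=45 D=48] avail[A=28 B=47 C=37 D=48] open={R3}
Step 6: cancel R3 -> on_hand[A=28 B=47 C=45 D=48] avail[A=28 B=47 C=45 D=48] open={}
Step 7: reserve R4 B 9 -> on_hand[A=28 B=47 C=45 D=48] avail[A=28 B=38 C=45 D=48] open={R4}
Step 8: cancel R4 -> on_hand[A=28 B=47 C=45 D=48] avail[A=28 B=47 C=45 D=48] open={}
Step 9: reserve R5 C 9 -> on_hand[A=28 B=47 C=45 D=48] avail[A=28 B=47 C=36 D=48] open={R5}
Step 10: reserve R6 C 2 -> on_hand[A=28 B=47 C=45 D=48] avail[A=28 B=47 C=34 D=48] open={R5,R6}
Step 11: reserve R7 A 2 -> on_hand[A=28 B=47 C=45 D=48] avail[A=26 B=47 C=34 D=48] open={R5,R6,R7}
Step 12: reserve R8 C 4 -> on_hand[A=28 B=47 C=45 D=48] avail[A=26 B=47 C=30 D=48] open={R5,R6,R7,R8}
Step 13: reserve R9 C 1 -> on_hand[A=28 B=47 C=45 D=48] avail[A=26 B=47 C=29 D=48] open={R5,R6,R7,R8,R9}
Step 14: reserve R10 D 8 -> on_hand[A=28 B=47 C=45 D=48] avail[A=26 B=47 C=29 D=40] open={R10,R5,R6,R7,R8,R9}
Step 15: reserve R11 C 5 -> on_hand[A=28 B=47 C=45 D=48] avail[A=26 B=47 C=24 D=40] open={R10,R11,R5,R6,R7,R8,R9}
Step 16: reserve R12 A 9 -> on_hand[A=28 B=47 C=45 D=48] avail[A=17 B=47 C=24 D=40] open={R10,R11,R12,R5,R6,R7,R8,R9}
Step 17: commit R9 -> on_hand[A=28 B=47 C=44 D=48] avail[A=17 B=47 C=24 D=40] open={R10,R11,R12,R5,R6,R7,R8}
Step 18: commit R12 -> on_hand[A=19 B=47 C=44 D=48] avail[A=17 B=47 C=24 D=40] open={R10,R11,R5,R6,R7,R8}
Open reservations: ['R10', 'R11', 'R5', 'R6', 'R7', 'R8'] -> 6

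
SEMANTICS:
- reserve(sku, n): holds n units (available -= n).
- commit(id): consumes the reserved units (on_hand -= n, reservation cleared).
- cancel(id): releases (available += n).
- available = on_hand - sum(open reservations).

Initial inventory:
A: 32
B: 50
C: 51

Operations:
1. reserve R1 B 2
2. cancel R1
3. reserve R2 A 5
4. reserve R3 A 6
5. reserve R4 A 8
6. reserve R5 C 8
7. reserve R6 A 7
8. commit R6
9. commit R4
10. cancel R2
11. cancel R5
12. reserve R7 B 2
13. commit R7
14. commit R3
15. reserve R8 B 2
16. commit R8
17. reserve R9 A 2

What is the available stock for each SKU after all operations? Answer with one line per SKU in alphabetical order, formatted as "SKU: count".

Step 1: reserve R1 B 2 -> on_hand[A=32 B=50 C=51] avail[A=32 B=48 C=51] open={R1}
Step 2: cancel R1 -> on_hand[A=32 B=50 C=51] avail[A=32 B=50 C=51] open={}
Step 3: reserve R2 A 5 -> on_hand[A=32 B=50 C=51] avail[A=27 B=50 C=51] open={R2}
Step 4: reserve R3 A 6 -> on_hand[A=32 B=50 C=51] avail[A=21 B=50 C=51] open={R2,R3}
Step 5: reserve R4 A 8 -> on_hand[A=32 B=50 C=51] avail[A=13 B=50 C=51] open={R2,R3,R4}
Step 6: reserve R5 C 8 -> on_hand[A=32 B=50 C=51] avail[A=13 B=50 C=43] open={R2,R3,R4,R5}
Step 7: reserve R6 A 7 -> on_hand[A=32 B=50 C=51] avail[A=6 B=50 C=43] open={R2,R3,R4,R5,R6}
Step 8: commit R6 -> on_hand[A=25 B=50 C=51] avail[A=6 B=50 C=43] open={R2,R3,R4,R5}
Step 9: commit R4 -> on_hand[A=17 B=50 C=51] avail[A=6 B=50 C=43] open={R2,R3,R5}
Step 10: cancel R2 -> on_hand[A=17 B=50 C=51] avail[A=11 B=50 C=43] open={R3,R5}
Step 11: cancel R5 -> on_hand[A=17 B=50 C=51] avail[A=11 B=50 C=51] open={R3}
Step 12: reserve R7 B 2 -> on_hand[A=17 B=50 C=51] avail[A=11 B=48 C=51] open={R3,R7}
Step 13: commit R7 -> on_hand[A=17 B=48 C=51] avail[A=11 B=48 C=51] open={R3}
Step 14: commit R3 -> on_hand[A=11 B=48 C=51] avail[A=11 B=48 C=51] open={}
Step 15: reserve R8 B 2 -> on_hand[A=11 B=48 C=51] avail[A=11 B=46 C=51] open={R8}
Step 16: commit R8 -> on_hand[A=11 B=46 C=51] avail[A=11 B=46 C=51] open={}
Step 17: reserve R9 A 2 -> on_hand[A=11 B=46 C=51] avail[A=9 B=46 C=51] open={R9}

Answer: A: 9
B: 46
C: 51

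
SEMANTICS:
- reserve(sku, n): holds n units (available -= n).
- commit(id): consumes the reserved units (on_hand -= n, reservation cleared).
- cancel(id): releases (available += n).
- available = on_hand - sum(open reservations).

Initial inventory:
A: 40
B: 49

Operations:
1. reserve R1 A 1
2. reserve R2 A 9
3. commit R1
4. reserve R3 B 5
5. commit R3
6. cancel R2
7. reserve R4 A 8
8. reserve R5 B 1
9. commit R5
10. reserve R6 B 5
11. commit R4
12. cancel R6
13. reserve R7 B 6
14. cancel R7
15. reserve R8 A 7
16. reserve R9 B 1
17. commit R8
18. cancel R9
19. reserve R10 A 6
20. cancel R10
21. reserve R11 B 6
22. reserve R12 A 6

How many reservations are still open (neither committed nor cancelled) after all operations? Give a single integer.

Answer: 2

Derivation:
Step 1: reserve R1 A 1 -> on_hand[A=40 B=49] avail[A=39 B=49] open={R1}
Step 2: reserve R2 A 9 -> on_hand[A=40 B=49] avail[A=30 B=49] open={R1,R2}
Step 3: commit R1 -> on_hand[A=39 B=49] avail[A=30 B=49] open={R2}
Step 4: reserve R3 B 5 -> on_hand[A=39 B=49] avail[A=30 B=44] open={R2,R3}
Step 5: commit R3 -> on_hand[A=39 B=44] avail[A=30 B=44] open={R2}
Step 6: cancel R2 -> on_hand[A=39 B=44] avail[A=39 B=44] open={}
Step 7: reserve R4 A 8 -> on_hand[A=39 B=44] avail[A=31 B=44] open={R4}
Step 8: reserve R5 B 1 -> on_hand[A=39 B=44] avail[A=31 B=43] open={R4,R5}
Step 9: commit R5 -> on_hand[A=39 B=43] avail[A=31 B=43] open={R4}
Step 10: reserve R6 B 5 -> on_hand[A=39 B=43] avail[A=31 B=38] open={R4,R6}
Step 11: commit R4 -> on_hand[A=31 B=43] avail[A=31 B=38] open={R6}
Step 12: cancel R6 -> on_hand[A=31 B=43] avail[A=31 B=43] open={}
Step 13: reserve R7 B 6 -> on_hand[A=31 B=43] avail[A=31 B=37] open={R7}
Step 14: cancel R7 -> on_hand[A=31 B=43] avail[A=31 B=43] open={}
Step 15: reserve R8 A 7 -> on_hand[A=31 B=43] avail[A=24 B=43] open={R8}
Step 16: reserve R9 B 1 -> on_hand[A=31 B=43] avail[A=24 B=42] open={R8,R9}
Step 17: commit R8 -> on_hand[A=24 B=43] avail[A=24 B=42] open={R9}
Step 18: cancel R9 -> on_hand[A=24 B=43] avail[A=24 B=43] open={}
Step 19: reserve R10 A 6 -> on_hand[A=24 B=43] avail[A=18 B=43] open={R10}
Step 20: cancel R10 -> on_hand[A=24 B=43] avail[A=24 B=43] open={}
Step 21: reserve R11 B 6 -> on_hand[A=24 B=43] avail[A=24 B=37] open={R11}
Step 22: reserve R12 A 6 -> on_hand[A=24 B=43] avail[A=18 B=37] open={R11,R12}
Open reservations: ['R11', 'R12'] -> 2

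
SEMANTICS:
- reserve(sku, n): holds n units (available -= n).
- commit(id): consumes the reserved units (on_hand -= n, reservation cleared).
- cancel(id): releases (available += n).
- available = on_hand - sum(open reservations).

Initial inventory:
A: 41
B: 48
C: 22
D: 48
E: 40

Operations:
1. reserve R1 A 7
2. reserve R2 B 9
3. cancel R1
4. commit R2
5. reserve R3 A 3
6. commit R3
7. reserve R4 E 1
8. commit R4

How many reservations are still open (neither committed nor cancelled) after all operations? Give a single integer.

Step 1: reserve R1 A 7 -> on_hand[A=41 B=48 C=22 D=48 E=40] avail[A=34 B=48 C=22 D=48 E=40] open={R1}
Step 2: reserve R2 B 9 -> on_hand[A=41 B=48 C=22 D=48 E=40] avail[A=34 B=39 C=22 D=48 E=40] open={R1,R2}
Step 3: cancel R1 -> on_hand[A=41 B=48 C=22 D=48 E=40] avail[A=41 B=39 C=22 D=48 E=40] open={R2}
Step 4: commit R2 -> on_hand[A=41 B=39 C=22 D=48 E=40] avail[A=41 B=39 C=22 D=48 E=40] open={}
Step 5: reserve R3 A 3 -> on_hand[A=41 B=39 C=22 D=48 E=40] avail[A=38 B=39 C=22 D=48 E=40] open={R3}
Step 6: commit R3 -> on_hand[A=38 B=39 C=22 D=48 E=40] avail[A=38 B=39 C=22 D=48 E=40] open={}
Step 7: reserve R4 E 1 -> on_hand[A=38 B=39 C=22 D=48 E=40] avail[A=38 B=39 C=22 D=48 E=39] open={R4}
Step 8: commit R4 -> on_hand[A=38 B=39 C=22 D=48 E=39] avail[A=38 B=39 C=22 D=48 E=39] open={}
Open reservations: [] -> 0

Answer: 0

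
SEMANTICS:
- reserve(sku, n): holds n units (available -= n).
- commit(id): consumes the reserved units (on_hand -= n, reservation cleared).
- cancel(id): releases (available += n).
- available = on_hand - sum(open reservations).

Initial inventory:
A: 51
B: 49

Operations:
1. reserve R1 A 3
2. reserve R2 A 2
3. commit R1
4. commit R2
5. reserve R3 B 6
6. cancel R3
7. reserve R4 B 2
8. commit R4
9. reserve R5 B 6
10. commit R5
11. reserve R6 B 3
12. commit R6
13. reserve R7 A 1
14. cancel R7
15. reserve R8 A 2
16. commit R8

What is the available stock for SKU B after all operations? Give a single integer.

Step 1: reserve R1 A 3 -> on_hand[A=51 B=49] avail[A=48 B=49] open={R1}
Step 2: reserve R2 A 2 -> on_hand[A=51 B=49] avail[A=46 B=49] open={R1,R2}
Step 3: commit R1 -> on_hand[A=48 B=49] avail[A=46 B=49] open={R2}
Step 4: commit R2 -> on_hand[A=46 B=49] avail[A=46 B=49] open={}
Step 5: reserve R3 B 6 -> on_hand[A=46 B=49] avail[A=46 B=43] open={R3}
Step 6: cancel R3 -> on_hand[A=46 B=49] avail[A=46 B=49] open={}
Step 7: reserve R4 B 2 -> on_hand[A=46 B=49] avail[A=46 B=47] open={R4}
Step 8: commit R4 -> on_hand[A=46 B=47] avail[A=46 B=47] open={}
Step 9: reserve R5 B 6 -> on_hand[A=46 B=47] avail[A=46 B=41] open={R5}
Step 10: commit R5 -> on_hand[A=46 B=41] avail[A=46 B=41] open={}
Step 11: reserve R6 B 3 -> on_hand[A=46 B=41] avail[A=46 B=38] open={R6}
Step 12: commit R6 -> on_hand[A=46 B=38] avail[A=46 B=38] open={}
Step 13: reserve R7 A 1 -> on_hand[A=46 B=38] avail[A=45 B=38] open={R7}
Step 14: cancel R7 -> on_hand[A=46 B=38] avail[A=46 B=38] open={}
Step 15: reserve R8 A 2 -> on_hand[A=46 B=38] avail[A=44 B=38] open={R8}
Step 16: commit R8 -> on_hand[A=44 B=38] avail[A=44 B=38] open={}
Final available[B] = 38

Answer: 38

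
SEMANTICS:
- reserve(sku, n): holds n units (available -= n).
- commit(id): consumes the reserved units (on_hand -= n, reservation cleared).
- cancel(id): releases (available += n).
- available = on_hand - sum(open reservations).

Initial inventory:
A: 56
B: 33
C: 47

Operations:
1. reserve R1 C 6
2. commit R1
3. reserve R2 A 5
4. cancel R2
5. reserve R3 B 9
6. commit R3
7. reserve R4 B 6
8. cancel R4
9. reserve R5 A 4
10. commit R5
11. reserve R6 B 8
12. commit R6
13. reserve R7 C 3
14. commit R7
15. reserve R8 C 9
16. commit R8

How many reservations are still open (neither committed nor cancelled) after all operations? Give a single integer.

Step 1: reserve R1 C 6 -> on_hand[A=56 B=33 C=47] avail[A=56 B=33 C=41] open={R1}
Step 2: commit R1 -> on_hand[A=56 B=33 C=41] avail[A=56 B=33 C=41] open={}
Step 3: reserve R2 A 5 -> on_hand[A=56 B=33 C=41] avail[A=51 B=33 C=41] open={R2}
Step 4: cancel R2 -> on_hand[A=56 B=33 C=41] avail[A=56 B=33 C=41] open={}
Step 5: reserve R3 B 9 -> on_hand[A=56 B=33 C=41] avail[A=56 B=24 C=41] open={R3}
Step 6: commit R3 -> on_hand[A=56 B=24 C=41] avail[A=56 B=24 C=41] open={}
Step 7: reserve R4 B 6 -> on_hand[A=56 B=24 C=41] avail[A=56 B=18 C=41] open={R4}
Step 8: cancel R4 -> on_hand[A=56 B=24 C=41] avail[A=56 B=24 C=41] open={}
Step 9: reserve R5 A 4 -> on_hand[A=56 B=24 C=41] avail[A=52 B=24 C=41] open={R5}
Step 10: commit R5 -> on_hand[A=52 B=24 C=41] avail[A=52 B=24 C=41] open={}
Step 11: reserve R6 B 8 -> on_hand[A=52 B=24 C=41] avail[A=52 B=16 C=41] open={R6}
Step 12: commit R6 -> on_hand[A=52 B=16 C=41] avail[A=52 B=16 C=41] open={}
Step 13: reserve R7 C 3 -> on_hand[A=52 B=16 C=41] avail[A=52 B=16 C=38] open={R7}
Step 14: commit R7 -> on_hand[A=52 B=16 C=38] avail[A=52 B=16 C=38] open={}
Step 15: reserve R8 C 9 -> on_hand[A=52 B=16 C=38] avail[A=52 B=16 C=29] open={R8}
Step 16: commit R8 -> on_hand[A=52 B=16 C=29] avail[A=52 B=16 C=29] open={}
Open reservations: [] -> 0

Answer: 0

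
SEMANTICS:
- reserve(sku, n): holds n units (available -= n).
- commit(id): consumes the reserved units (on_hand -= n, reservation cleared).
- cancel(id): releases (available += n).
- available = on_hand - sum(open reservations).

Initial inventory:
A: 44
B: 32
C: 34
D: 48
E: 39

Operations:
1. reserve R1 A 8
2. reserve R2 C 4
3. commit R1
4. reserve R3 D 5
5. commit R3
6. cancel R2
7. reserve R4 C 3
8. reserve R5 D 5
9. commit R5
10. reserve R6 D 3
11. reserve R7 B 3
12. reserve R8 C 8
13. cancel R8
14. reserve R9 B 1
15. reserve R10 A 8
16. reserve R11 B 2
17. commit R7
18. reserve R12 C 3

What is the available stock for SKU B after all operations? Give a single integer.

Step 1: reserve R1 A 8 -> on_hand[A=44 B=32 C=34 D=48 E=39] avail[A=36 B=32 C=34 D=48 E=39] open={R1}
Step 2: reserve R2 C 4 -> on_hand[A=44 B=32 C=34 D=48 E=39] avail[A=36 B=32 C=30 D=48 E=39] open={R1,R2}
Step 3: commit R1 -> on_hand[A=36 B=32 C=34 D=48 E=39] avail[A=36 B=32 C=30 D=48 E=39] open={R2}
Step 4: reserve R3 D 5 -> on_hand[A=36 B=32 C=34 D=48 E=39] avail[A=36 B=32 C=30 D=43 E=39] open={R2,R3}
Step 5: commit R3 -> on_hand[A=36 B=32 C=34 D=43 E=39] avail[A=36 B=32 C=30 D=43 E=39] open={R2}
Step 6: cancel R2 -> on_hand[A=36 B=32 C=34 D=43 E=39] avail[A=36 B=32 C=34 D=43 E=39] open={}
Step 7: reserve R4 C 3 -> on_hand[A=36 B=32 C=34 D=43 E=39] avail[A=36 B=32 C=31 D=43 E=39] open={R4}
Step 8: reserve R5 D 5 -> on_hand[A=36 B=32 C=34 D=43 E=39] avail[A=36 B=32 C=31 D=38 E=39] open={R4,R5}
Step 9: commit R5 -> on_hand[A=36 B=32 C=34 D=38 E=39] avail[A=36 B=32 C=31 D=38 E=39] open={R4}
Step 10: reserve R6 D 3 -> on_hand[A=36 B=32 C=34 D=38 E=39] avail[A=36 B=32 C=31 D=35 E=39] open={R4,R6}
Step 11: reserve R7 B 3 -> on_hand[A=36 B=32 C=34 D=38 E=39] avail[A=36 B=29 C=31 D=35 E=39] open={R4,R6,R7}
Step 12: reserve R8 C 8 -> on_hand[A=36 B=32 C=34 D=38 E=39] avail[A=36 B=29 C=23 D=35 E=39] open={R4,R6,R7,R8}
Step 13: cancel R8 -> on_hand[A=36 B=32 C=34 D=38 E=39] avail[A=36 B=29 C=31 D=35 E=39] open={R4,R6,R7}
Step 14: reserve R9 B 1 -> on_hand[A=36 B=32 C=34 D=38 E=39] avail[A=36 B=28 C=31 D=35 E=39] open={R4,R6,R7,R9}
Step 15: reserve R10 A 8 -> on_hand[A=36 B=32 C=34 D=38 E=39] avail[A=28 B=28 C=31 D=35 E=39] open={R10,R4,R6,R7,R9}
Step 16: reserve R11 B 2 -> on_hand[A=36 B=32 C=34 D=38 E=39] avail[A=28 B=26 C=31 D=35 E=39] open={R10,R11,R4,R6,R7,R9}
Step 17: commit R7 -> on_hand[A=36 B=29 C=34 D=38 E=39] avail[A=28 B=26 C=31 D=35 E=39] open={R10,R11,R4,R6,R9}
Step 18: reserve R12 C 3 -> on_hand[A=36 B=29 C=34 D=38 E=39] avail[A=28 B=26 C=28 D=35 E=39] open={R10,R11,R12,R4,R6,R9}
Final available[B] = 26

Answer: 26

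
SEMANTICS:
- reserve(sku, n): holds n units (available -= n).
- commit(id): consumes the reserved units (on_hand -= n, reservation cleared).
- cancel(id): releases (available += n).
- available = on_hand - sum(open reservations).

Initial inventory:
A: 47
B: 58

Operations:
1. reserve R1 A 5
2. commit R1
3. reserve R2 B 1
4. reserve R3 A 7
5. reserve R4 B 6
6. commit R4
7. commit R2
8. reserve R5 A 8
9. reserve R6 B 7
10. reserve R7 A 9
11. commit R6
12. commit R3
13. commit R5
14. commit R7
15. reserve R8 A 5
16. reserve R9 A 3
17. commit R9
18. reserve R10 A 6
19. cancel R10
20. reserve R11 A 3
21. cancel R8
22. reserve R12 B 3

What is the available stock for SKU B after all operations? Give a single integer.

Step 1: reserve R1 A 5 -> on_hand[A=47 B=58] avail[A=42 B=58] open={R1}
Step 2: commit R1 -> on_hand[A=42 B=58] avail[A=42 B=58] open={}
Step 3: reserve R2 B 1 -> on_hand[A=42 B=58] avail[A=42 B=57] open={R2}
Step 4: reserve R3 A 7 -> on_hand[A=42 B=58] avail[A=35 B=57] open={R2,R3}
Step 5: reserve R4 B 6 -> on_hand[A=42 B=58] avail[A=35 B=51] open={R2,R3,R4}
Step 6: commit R4 -> on_hand[A=42 B=52] avail[A=35 B=51] open={R2,R3}
Step 7: commit R2 -> on_hand[A=42 B=51] avail[A=35 B=51] open={R3}
Step 8: reserve R5 A 8 -> on_hand[A=42 B=51] avail[A=27 B=51] open={R3,R5}
Step 9: reserve R6 B 7 -> on_hand[A=42 B=51] avail[A=27 B=44] open={R3,R5,R6}
Step 10: reserve R7 A 9 -> on_hand[A=42 B=51] avail[A=18 B=44] open={R3,R5,R6,R7}
Step 11: commit R6 -> on_hand[A=42 B=44] avail[A=18 B=44] open={R3,R5,R7}
Step 12: commit R3 -> on_hand[A=35 B=44] avail[A=18 B=44] open={R5,R7}
Step 13: commit R5 -> on_hand[A=27 B=44] avail[A=18 B=44] open={R7}
Step 14: commit R7 -> on_hand[A=18 B=44] avail[A=18 B=44] open={}
Step 15: reserve R8 A 5 -> on_hand[A=18 B=44] avail[A=13 B=44] open={R8}
Step 16: reserve R9 A 3 -> on_hand[A=18 B=44] avail[A=10 B=44] open={R8,R9}
Step 17: commit R9 -> on_hand[A=15 B=44] avail[A=10 B=44] open={R8}
Step 18: reserve R10 A 6 -> on_hand[A=15 B=44] avail[A=4 B=44] open={R10,R8}
Step 19: cancel R10 -> on_hand[A=15 B=44] avail[A=10 B=44] open={R8}
Step 20: reserve R11 A 3 -> on_hand[A=15 B=44] avail[A=7 B=44] open={R11,R8}
Step 21: cancel R8 -> on_hand[A=15 B=44] avail[A=12 B=44] open={R11}
Step 22: reserve R12 B 3 -> on_hand[A=15 B=44] avail[A=12 B=41] open={R11,R12}
Final available[B] = 41

Answer: 41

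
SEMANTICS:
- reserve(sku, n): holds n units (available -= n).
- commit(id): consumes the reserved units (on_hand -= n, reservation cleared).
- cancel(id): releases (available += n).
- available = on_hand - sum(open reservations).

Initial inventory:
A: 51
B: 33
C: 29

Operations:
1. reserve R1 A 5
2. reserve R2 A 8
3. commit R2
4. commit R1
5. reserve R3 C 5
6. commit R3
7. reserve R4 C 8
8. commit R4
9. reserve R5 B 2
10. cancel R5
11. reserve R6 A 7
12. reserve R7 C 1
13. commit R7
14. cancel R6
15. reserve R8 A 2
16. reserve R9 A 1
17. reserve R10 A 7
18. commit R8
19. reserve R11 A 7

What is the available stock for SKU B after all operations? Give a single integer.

Answer: 33

Derivation:
Step 1: reserve R1 A 5 -> on_hand[A=51 B=33 C=29] avail[A=46 B=33 C=29] open={R1}
Step 2: reserve R2 A 8 -> on_hand[A=51 B=33 C=29] avail[A=38 B=33 C=29] open={R1,R2}
Step 3: commit R2 -> on_hand[A=43 B=33 C=29] avail[A=38 B=33 C=29] open={R1}
Step 4: commit R1 -> on_hand[A=38 B=33 C=29] avail[A=38 B=33 C=29] open={}
Step 5: reserve R3 C 5 -> on_hand[A=38 B=33 C=29] avail[A=38 B=33 C=24] open={R3}
Step 6: commit R3 -> on_hand[A=38 B=33 C=24] avail[A=38 B=33 C=24] open={}
Step 7: reserve R4 C 8 -> on_hand[A=38 B=33 C=24] avail[A=38 B=33 C=16] open={R4}
Step 8: commit R4 -> on_hand[A=38 B=33 C=16] avail[A=38 B=33 C=16] open={}
Step 9: reserve R5 B 2 -> on_hand[A=38 B=33 C=16] avail[A=38 B=31 C=16] open={R5}
Step 10: cancel R5 -> on_hand[A=38 B=33 C=16] avail[A=38 B=33 C=16] open={}
Step 11: reserve R6 A 7 -> on_hand[A=38 B=33 C=16] avail[A=31 B=33 C=16] open={R6}
Step 12: reserve R7 C 1 -> on_hand[A=38 B=33 C=16] avail[A=31 B=33 C=15] open={R6,R7}
Step 13: commit R7 -> on_hand[A=38 B=33 C=15] avail[A=31 B=33 C=15] open={R6}
Step 14: cancel R6 -> on_hand[A=38 B=33 C=15] avail[A=38 B=33 C=15] open={}
Step 15: reserve R8 A 2 -> on_hand[A=38 B=33 C=15] avail[A=36 B=33 C=15] open={R8}
Step 16: reserve R9 A 1 -> on_hand[A=38 B=33 C=15] avail[A=35 B=33 C=15] open={R8,R9}
Step 17: reserve R10 A 7 -> on_hand[A=38 B=33 C=15] avail[A=28 B=33 C=15] open={R10,R8,R9}
Step 18: commit R8 -> on_hand[A=36 B=33 C=15] avail[A=28 B=33 C=15] open={R10,R9}
Step 19: reserve R11 A 7 -> on_hand[A=36 B=33 C=15] avail[A=21 B=33 C=15] open={R10,R11,R9}
Final available[B] = 33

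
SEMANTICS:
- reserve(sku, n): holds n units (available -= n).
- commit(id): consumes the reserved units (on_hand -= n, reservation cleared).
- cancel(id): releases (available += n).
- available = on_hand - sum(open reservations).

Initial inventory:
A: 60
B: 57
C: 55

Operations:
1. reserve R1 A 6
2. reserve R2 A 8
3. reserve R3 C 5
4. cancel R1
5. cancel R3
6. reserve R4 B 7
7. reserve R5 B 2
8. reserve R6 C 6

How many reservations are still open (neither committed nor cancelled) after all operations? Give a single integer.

Answer: 4

Derivation:
Step 1: reserve R1 A 6 -> on_hand[A=60 B=57 C=55] avail[A=54 B=57 C=55] open={R1}
Step 2: reserve R2 A 8 -> on_hand[A=60 B=57 C=55] avail[A=46 B=57 C=55] open={R1,R2}
Step 3: reserve R3 C 5 -> on_hand[A=60 B=57 C=55] avail[A=46 B=57 C=50] open={R1,R2,R3}
Step 4: cancel R1 -> on_hand[A=60 B=57 C=55] avail[A=52 B=57 C=50] open={R2,R3}
Step 5: cancel R3 -> on_hand[A=60 B=57 C=55] avail[A=52 B=57 C=55] open={R2}
Step 6: reserve R4 B 7 -> on_hand[A=60 B=57 C=55] avail[A=52 B=50 C=55] open={R2,R4}
Step 7: reserve R5 B 2 -> on_hand[A=60 B=57 C=55] avail[A=52 B=48 C=55] open={R2,R4,R5}
Step 8: reserve R6 C 6 -> on_hand[A=60 B=57 C=55] avail[A=52 B=48 C=49] open={R2,R4,R5,R6}
Open reservations: ['R2', 'R4', 'R5', 'R6'] -> 4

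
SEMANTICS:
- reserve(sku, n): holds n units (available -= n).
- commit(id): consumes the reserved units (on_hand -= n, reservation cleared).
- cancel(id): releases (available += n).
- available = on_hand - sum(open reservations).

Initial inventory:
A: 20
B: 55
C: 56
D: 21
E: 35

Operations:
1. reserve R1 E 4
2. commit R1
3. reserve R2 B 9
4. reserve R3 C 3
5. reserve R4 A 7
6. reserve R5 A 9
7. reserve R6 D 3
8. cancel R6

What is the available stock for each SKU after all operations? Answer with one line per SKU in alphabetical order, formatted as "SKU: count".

Answer: A: 4
B: 46
C: 53
D: 21
E: 31

Derivation:
Step 1: reserve R1 E 4 -> on_hand[A=20 B=55 C=56 D=21 E=35] avail[A=20 B=55 C=56 D=21 E=31] open={R1}
Step 2: commit R1 -> on_hand[A=20 B=55 C=56 D=21 E=31] avail[A=20 B=55 C=56 D=21 E=31] open={}
Step 3: reserve R2 B 9 -> on_hand[A=20 B=55 C=56 D=21 E=31] avail[A=20 B=46 C=56 D=21 E=31] open={R2}
Step 4: reserve R3 C 3 -> on_hand[A=20 B=55 C=56 D=21 E=31] avail[A=20 B=46 C=53 D=21 E=31] open={R2,R3}
Step 5: reserve R4 A 7 -> on_hand[A=20 B=55 C=56 D=21 E=31] avail[A=13 B=46 C=53 D=21 E=31] open={R2,R3,R4}
Step 6: reserve R5 A 9 -> on_hand[A=20 B=55 C=56 D=21 E=31] avail[A=4 B=46 C=53 D=21 E=31] open={R2,R3,R4,R5}
Step 7: reserve R6 D 3 -> on_hand[A=20 B=55 C=56 D=21 E=31] avail[A=4 B=46 C=53 D=18 E=31] open={R2,R3,R4,R5,R6}
Step 8: cancel R6 -> on_hand[A=20 B=55 C=56 D=21 E=31] avail[A=4 B=46 C=53 D=21 E=31] open={R2,R3,R4,R5}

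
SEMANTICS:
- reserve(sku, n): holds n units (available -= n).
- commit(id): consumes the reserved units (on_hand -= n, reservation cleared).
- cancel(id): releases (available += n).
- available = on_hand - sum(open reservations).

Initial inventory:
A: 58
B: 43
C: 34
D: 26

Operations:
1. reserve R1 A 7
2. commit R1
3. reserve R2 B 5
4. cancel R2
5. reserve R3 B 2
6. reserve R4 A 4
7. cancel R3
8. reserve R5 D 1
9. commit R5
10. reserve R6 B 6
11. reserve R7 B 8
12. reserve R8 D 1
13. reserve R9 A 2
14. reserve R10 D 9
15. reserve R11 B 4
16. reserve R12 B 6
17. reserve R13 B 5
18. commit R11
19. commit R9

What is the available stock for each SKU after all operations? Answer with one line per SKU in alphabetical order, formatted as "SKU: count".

Answer: A: 45
B: 14
C: 34
D: 15

Derivation:
Step 1: reserve R1 A 7 -> on_hand[A=58 B=43 C=34 D=26] avail[A=51 B=43 C=34 D=26] open={R1}
Step 2: commit R1 -> on_hand[A=51 B=43 C=34 D=26] avail[A=51 B=43 C=34 D=26] open={}
Step 3: reserve R2 B 5 -> on_hand[A=51 B=43 C=34 D=26] avail[A=51 B=38 C=34 D=26] open={R2}
Step 4: cancel R2 -> on_hand[A=51 B=43 C=34 D=26] avail[A=51 B=43 C=34 D=26] open={}
Step 5: reserve R3 B 2 -> on_hand[A=51 B=43 C=34 D=26] avail[A=51 B=41 C=34 D=26] open={R3}
Step 6: reserve R4 A 4 -> on_hand[A=51 B=43 C=34 D=26] avail[A=47 B=41 C=34 D=26] open={R3,R4}
Step 7: cancel R3 -> on_hand[A=51 B=43 C=34 D=26] avail[A=47 B=43 C=34 D=26] open={R4}
Step 8: reserve R5 D 1 -> on_hand[A=51 B=43 C=34 D=26] avail[A=47 B=43 C=34 D=25] open={R4,R5}
Step 9: commit R5 -> on_hand[A=51 B=43 C=34 D=25] avail[A=47 B=43 C=34 D=25] open={R4}
Step 10: reserve R6 B 6 -> on_hand[A=51 B=43 C=34 D=25] avail[A=47 B=37 C=34 D=25] open={R4,R6}
Step 11: reserve R7 B 8 -> on_hand[A=51 B=43 C=34 D=25] avail[A=47 B=29 C=34 D=25] open={R4,R6,R7}
Step 12: reserve R8 D 1 -> on_hand[A=51 B=43 C=34 D=25] avail[A=47 B=29 C=34 D=24] open={R4,R6,R7,R8}
Step 13: reserve R9 A 2 -> on_hand[A=51 B=43 C=34 D=25] avail[A=45 B=29 C=34 D=24] open={R4,R6,R7,R8,R9}
Step 14: reserve R10 D 9 -> on_hand[A=51 B=43 C=34 D=25] avail[A=45 B=29 C=34 D=15] open={R10,R4,R6,R7,R8,R9}
Step 15: reserve R11 B 4 -> on_hand[A=51 B=43 C=34 D=25] avail[A=45 B=25 C=34 D=15] open={R10,R11,R4,R6,R7,R8,R9}
Step 16: reserve R12 B 6 -> on_hand[A=51 B=43 C=34 D=25] avail[A=45 B=19 C=34 D=15] open={R10,R11,R12,R4,R6,R7,R8,R9}
Step 17: reserve R13 B 5 -> on_hand[A=51 B=43 C=34 D=25] avail[A=45 B=14 C=34 D=15] open={R10,R11,R12,R13,R4,R6,R7,R8,R9}
Step 18: commit R11 -> on_hand[A=51 B=39 C=34 D=25] avail[A=45 B=14 C=34 D=15] open={R10,R12,R13,R4,R6,R7,R8,R9}
Step 19: commit R9 -> on_hand[A=49 B=39 C=34 D=25] avail[A=45 B=14 C=34 D=15] open={R10,R12,R13,R4,R6,R7,R8}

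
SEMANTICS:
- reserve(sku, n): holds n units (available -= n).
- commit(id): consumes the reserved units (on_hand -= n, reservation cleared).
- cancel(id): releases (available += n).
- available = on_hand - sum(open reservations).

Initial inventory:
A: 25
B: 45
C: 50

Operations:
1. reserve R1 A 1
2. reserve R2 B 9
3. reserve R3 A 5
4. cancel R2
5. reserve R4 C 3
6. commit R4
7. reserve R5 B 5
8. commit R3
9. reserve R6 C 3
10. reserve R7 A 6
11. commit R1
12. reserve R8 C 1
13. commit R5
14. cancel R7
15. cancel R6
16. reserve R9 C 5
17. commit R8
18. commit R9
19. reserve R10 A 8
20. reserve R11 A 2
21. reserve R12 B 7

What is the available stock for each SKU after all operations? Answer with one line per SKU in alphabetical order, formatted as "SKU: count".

Answer: A: 9
B: 33
C: 41

Derivation:
Step 1: reserve R1 A 1 -> on_hand[A=25 B=45 C=50] avail[A=24 B=45 C=50] open={R1}
Step 2: reserve R2 B 9 -> on_hand[A=25 B=45 C=50] avail[A=24 B=36 C=50] open={R1,R2}
Step 3: reserve R3 A 5 -> on_hand[A=25 B=45 C=50] avail[A=19 B=36 C=50] open={R1,R2,R3}
Step 4: cancel R2 -> on_hand[A=25 B=45 C=50] avail[A=19 B=45 C=50] open={R1,R3}
Step 5: reserve R4 C 3 -> on_hand[A=25 B=45 C=50] avail[A=19 B=45 C=47] open={R1,R3,R4}
Step 6: commit R4 -> on_hand[A=25 B=45 C=47] avail[A=19 B=45 C=47] open={R1,R3}
Step 7: reserve R5 B 5 -> on_hand[A=25 B=45 C=47] avail[A=19 B=40 C=47] open={R1,R3,R5}
Step 8: commit R3 -> on_hand[A=20 B=45 C=47] avail[A=19 B=40 C=47] open={R1,R5}
Step 9: reserve R6 C 3 -> on_hand[A=20 B=45 C=47] avail[A=19 B=40 C=44] open={R1,R5,R6}
Step 10: reserve R7 A 6 -> on_hand[A=20 B=45 C=47] avail[A=13 B=40 C=44] open={R1,R5,R6,R7}
Step 11: commit R1 -> on_hand[A=19 B=45 C=47] avail[A=13 B=40 C=44] open={R5,R6,R7}
Step 12: reserve R8 C 1 -> on_hand[A=19 B=45 C=47] avail[A=13 B=40 C=43] open={R5,R6,R7,R8}
Step 13: commit R5 -> on_hand[A=19 B=40 C=47] avail[A=13 B=40 C=43] open={R6,R7,R8}
Step 14: cancel R7 -> on_hand[A=19 B=40 C=47] avail[A=19 B=40 C=43] open={R6,R8}
Step 15: cancel R6 -> on_hand[A=19 B=40 C=47] avail[A=19 B=40 C=46] open={R8}
Step 16: reserve R9 C 5 -> on_hand[A=19 B=40 C=47] avail[A=19 B=40 C=41] open={R8,R9}
Step 17: commit R8 -> on_hand[A=19 B=40 C=46] avail[A=19 B=40 C=41] open={R9}
Step 18: commit R9 -> on_hand[A=19 B=40 C=41] avail[A=19 B=40 C=41] open={}
Step 19: reserve R10 A 8 -> on_hand[A=19 B=40 C=41] avail[A=11 B=40 C=41] open={R10}
Step 20: reserve R11 A 2 -> on_hand[A=19 B=40 C=41] avail[A=9 B=40 C=41] open={R10,R11}
Step 21: reserve R12 B 7 -> on_hand[A=19 B=40 C=41] avail[A=9 B=33 C=41] open={R10,R11,R12}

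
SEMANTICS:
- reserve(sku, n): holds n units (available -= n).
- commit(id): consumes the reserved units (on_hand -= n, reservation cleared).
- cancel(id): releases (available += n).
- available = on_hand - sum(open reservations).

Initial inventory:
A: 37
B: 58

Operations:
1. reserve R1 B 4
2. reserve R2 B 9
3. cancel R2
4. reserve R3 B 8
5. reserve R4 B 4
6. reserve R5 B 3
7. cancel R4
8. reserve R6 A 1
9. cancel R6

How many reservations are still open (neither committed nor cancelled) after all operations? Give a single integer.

Answer: 3

Derivation:
Step 1: reserve R1 B 4 -> on_hand[A=37 B=58] avail[A=37 B=54] open={R1}
Step 2: reserve R2 B 9 -> on_hand[A=37 B=58] avail[A=37 B=45] open={R1,R2}
Step 3: cancel R2 -> on_hand[A=37 B=58] avail[A=37 B=54] open={R1}
Step 4: reserve R3 B 8 -> on_hand[A=37 B=58] avail[A=37 B=46] open={R1,R3}
Step 5: reserve R4 B 4 -> on_hand[A=37 B=58] avail[A=37 B=42] open={R1,R3,R4}
Step 6: reserve R5 B 3 -> on_hand[A=37 B=58] avail[A=37 B=39] open={R1,R3,R4,R5}
Step 7: cancel R4 -> on_hand[A=37 B=58] avail[A=37 B=43] open={R1,R3,R5}
Step 8: reserve R6 A 1 -> on_hand[A=37 B=58] avail[A=36 B=43] open={R1,R3,R5,R6}
Step 9: cancel R6 -> on_hand[A=37 B=58] avail[A=37 B=43] open={R1,R3,R5}
Open reservations: ['R1', 'R3', 'R5'] -> 3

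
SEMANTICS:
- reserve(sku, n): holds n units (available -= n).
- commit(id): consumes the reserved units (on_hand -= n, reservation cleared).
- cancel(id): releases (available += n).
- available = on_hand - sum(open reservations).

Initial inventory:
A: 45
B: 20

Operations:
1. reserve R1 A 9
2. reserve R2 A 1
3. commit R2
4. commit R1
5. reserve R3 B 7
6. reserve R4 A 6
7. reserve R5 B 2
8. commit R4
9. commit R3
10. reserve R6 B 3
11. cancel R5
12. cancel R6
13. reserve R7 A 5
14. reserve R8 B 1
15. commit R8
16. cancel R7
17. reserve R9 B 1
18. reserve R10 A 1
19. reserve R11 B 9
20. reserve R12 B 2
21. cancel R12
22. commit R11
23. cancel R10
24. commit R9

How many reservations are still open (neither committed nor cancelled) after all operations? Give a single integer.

Step 1: reserve R1 A 9 -> on_hand[A=45 B=20] avail[A=36 B=20] open={R1}
Step 2: reserve R2 A 1 -> on_hand[A=45 B=20] avail[A=35 B=20] open={R1,R2}
Step 3: commit R2 -> on_hand[A=44 B=20] avail[A=35 B=20] open={R1}
Step 4: commit R1 -> on_hand[A=35 B=20] avail[A=35 B=20] open={}
Step 5: reserve R3 B 7 -> on_hand[A=35 B=20] avail[A=35 B=13] open={R3}
Step 6: reserve R4 A 6 -> on_hand[A=35 B=20] avail[A=29 B=13] open={R3,R4}
Step 7: reserve R5 B 2 -> on_hand[A=35 B=20] avail[A=29 B=11] open={R3,R4,R5}
Step 8: commit R4 -> on_hand[A=29 B=20] avail[A=29 B=11] open={R3,R5}
Step 9: commit R3 -> on_hand[A=29 B=13] avail[A=29 B=11] open={R5}
Step 10: reserve R6 B 3 -> on_hand[A=29 B=13] avail[A=29 B=8] open={R5,R6}
Step 11: cancel R5 -> on_hand[A=29 B=13] avail[A=29 B=10] open={R6}
Step 12: cancel R6 -> on_hand[A=29 B=13] avail[A=29 B=13] open={}
Step 13: reserve R7 A 5 -> on_hand[A=29 B=13] avail[A=24 B=13] open={R7}
Step 14: reserve R8 B 1 -> on_hand[A=29 B=13] avail[A=24 B=12] open={R7,R8}
Step 15: commit R8 -> on_hand[A=29 B=12] avail[A=24 B=12] open={R7}
Step 16: cancel R7 -> on_hand[A=29 B=12] avail[A=29 B=12] open={}
Step 17: reserve R9 B 1 -> on_hand[A=29 B=12] avail[A=29 B=11] open={R9}
Step 18: reserve R10 A 1 -> on_hand[A=29 B=12] avail[A=28 B=11] open={R10,R9}
Step 19: reserve R11 B 9 -> on_hand[A=29 B=12] avail[A=28 B=2] open={R10,R11,R9}
Step 20: reserve R12 B 2 -> on_hand[A=29 B=12] avail[A=28 B=0] open={R10,R11,R12,R9}
Step 21: cancel R12 -> on_hand[A=29 B=12] avail[A=28 B=2] open={R10,R11,R9}
Step 22: commit R11 -> on_hand[A=29 B=3] avail[A=28 B=2] open={R10,R9}
Step 23: cancel R10 -> on_hand[A=29 B=3] avail[A=29 B=2] open={R9}
Step 24: commit R9 -> on_hand[A=29 B=2] avail[A=29 B=2] open={}
Open reservations: [] -> 0

Answer: 0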